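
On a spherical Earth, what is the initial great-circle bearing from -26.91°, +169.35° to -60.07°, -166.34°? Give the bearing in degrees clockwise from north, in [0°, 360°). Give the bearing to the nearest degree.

160°

Δλ = -166.34 − 169.35 = -335.69°; wrapped into (−180°, 180°]: 24.31°.
θ = atan2( sin Δλ · cos φ₂ , cos φ₁ · sin φ₂ − sin φ₁ · cos φ₂ · cos Δλ )
  = atan2(0.20540, -0.56700) = 160.087° → normalised to [0°, 360°): 160.087°.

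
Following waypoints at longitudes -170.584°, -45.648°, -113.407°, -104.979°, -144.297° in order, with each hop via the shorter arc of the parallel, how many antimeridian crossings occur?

0

Leg 1: -170.584° → -45.648°, shortest Δλ = 124.936° (east) — does not cross 180°.
Leg 2: -45.648° → -113.407°, shortest Δλ = -67.759° (west) — does not cross 180°.
Leg 3: -113.407° → -104.979°, shortest Δλ = 8.428° (east) — does not cross 180°.
Leg 4: -104.979° → -144.297°, shortest Δλ = -39.318° (west) — does not cross 180°.
Total crossings: 0.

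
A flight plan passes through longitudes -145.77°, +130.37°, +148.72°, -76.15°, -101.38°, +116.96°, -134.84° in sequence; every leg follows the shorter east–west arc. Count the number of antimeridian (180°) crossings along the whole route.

4

Leg 1: -145.77° → +130.37°, shortest Δλ = -83.86° (west) — crosses 180°.
Leg 2: +130.37° → +148.72°, shortest Δλ = 18.35° (east) — does not cross 180°.
Leg 3: +148.72° → -76.15°, shortest Δλ = 135.13° (east) — crosses 180°.
Leg 4: -76.15° → -101.38°, shortest Δλ = -25.23° (west) — does not cross 180°.
Leg 5: -101.38° → +116.96°, shortest Δλ = -141.66° (west) — crosses 180°.
Leg 6: +116.96° → -134.84°, shortest Δλ = 108.2° (east) — crosses 180°.
Total crossings: 4.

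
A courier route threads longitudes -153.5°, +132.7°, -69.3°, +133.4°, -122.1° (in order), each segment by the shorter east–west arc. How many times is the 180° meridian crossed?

4

Leg 1: -153.5° → +132.7°, shortest Δλ = -73.8° (west) — crosses 180°.
Leg 2: +132.7° → -69.3°, shortest Δλ = 158.0° (east) — crosses 180°.
Leg 3: -69.3° → +133.4°, shortest Δλ = -157.3° (west) — crosses 180°.
Leg 4: +133.4° → -122.1°, shortest Δλ = 104.5° (east) — crosses 180°.
Total crossings: 4.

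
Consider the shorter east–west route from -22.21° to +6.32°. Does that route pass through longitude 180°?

Signed shortest Δλ = ((6.32 − -22.21 + 180) mod 360) − 180 = 28.53°.
Going east by 28.53° from -22.21° reaches +6.32° without touching 180°.

No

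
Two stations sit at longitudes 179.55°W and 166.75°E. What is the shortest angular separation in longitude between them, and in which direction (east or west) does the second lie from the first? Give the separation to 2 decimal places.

13.70° west

Raw difference: 166.75 − -179.55 = 346.3°.
Normalise into (−180°, 180°]: 346.3° − 360° = -13.7°.
Negative ⇒ the second point lies to the west; separation 13.70°.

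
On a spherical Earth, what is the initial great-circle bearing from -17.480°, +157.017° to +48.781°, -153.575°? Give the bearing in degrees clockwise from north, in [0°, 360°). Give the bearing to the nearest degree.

31°

Δλ = -153.575 − 157.017 = -310.592°; wrapped into (−180°, 180°]: 49.408°.
θ = atan2( sin Δλ · cos φ₂ , cos φ₁ · sin φ₂ − sin φ₁ · cos φ₂ · cos Δλ )
  = atan2(0.50037, 0.84625) = 30.595° → normalised to [0°, 360°): 30.595°.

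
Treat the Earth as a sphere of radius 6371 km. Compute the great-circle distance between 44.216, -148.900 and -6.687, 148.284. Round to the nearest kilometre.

8437 km

Δλ = 148.284 − -148.900 = 297.184°; wrapped into (−180°, 180°]: -62.816°.
Δφ = -6.687 − 44.216 = -50.903°.
a = sin²(Δφ/2) + cos φ₁ · cos φ₂ · sin²(Δλ/2) = 0.378001.
c = 2·atan2(√a, √(1−a)) = 1.32431 rad → d = 6371·c ≈ 8437.17 km.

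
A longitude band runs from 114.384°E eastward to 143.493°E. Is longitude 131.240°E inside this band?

Band width going east from +114.384° to +143.493°: ((143.493 − 114.384) mod 360) = 29.109°.
Offset of +131.240° east of the west edge: ((131.240 − 114.384) mod 360) = 16.856°.
16.856° ≤ 29.109° ⇒ inside.

Yes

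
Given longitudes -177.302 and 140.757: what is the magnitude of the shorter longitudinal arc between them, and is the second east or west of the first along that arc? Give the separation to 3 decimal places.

41.941° west

Raw difference: 140.757 − -177.302 = 318.059°.
Normalise into (−180°, 180°]: 318.059° − 360° = -41.941°.
Negative ⇒ the second point lies to the west; separation 41.941°.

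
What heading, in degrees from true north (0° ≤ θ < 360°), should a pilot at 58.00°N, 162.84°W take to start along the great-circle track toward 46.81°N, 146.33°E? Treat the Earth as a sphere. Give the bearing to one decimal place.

272.1°

Δλ = 146.33 − -162.84 = 309.17°; wrapped into (−180°, 180°]: -50.83°.
θ = atan2( sin Δλ · cos φ₂ , cos φ₁ · sin φ₂ − sin φ₁ · cos φ₂ · cos Δλ )
  = atan2(-0.53061, 0.01975) = -87.868° → normalised to [0°, 360°): 272.132°.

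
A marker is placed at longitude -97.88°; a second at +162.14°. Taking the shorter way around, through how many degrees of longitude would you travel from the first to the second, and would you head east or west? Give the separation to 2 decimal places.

Raw difference: 162.14 − -97.88 = 260.02°.
Normalise into (−180°, 180°]: 260.02° − 360° = -99.98°.
Negative ⇒ the second point lies to the west; separation 99.98°.

99.98° west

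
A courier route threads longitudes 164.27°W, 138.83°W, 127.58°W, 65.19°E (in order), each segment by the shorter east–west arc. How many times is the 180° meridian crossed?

Leg 1: -164.27° → -138.83°, shortest Δλ = 25.44° (east) — does not cross 180°.
Leg 2: -138.83° → -127.58°, shortest Δλ = 11.25° (east) — does not cross 180°.
Leg 3: -127.58° → +65.19°, shortest Δλ = -167.23° (west) — crosses 180°.
Total crossings: 1.

1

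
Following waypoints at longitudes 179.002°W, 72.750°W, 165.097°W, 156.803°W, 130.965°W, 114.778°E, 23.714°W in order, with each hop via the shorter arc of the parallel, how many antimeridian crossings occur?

1

Leg 1: -179.002° → -72.750°, shortest Δλ = 106.252° (east) — does not cross 180°.
Leg 2: -72.750° → -165.097°, shortest Δλ = -92.347° (west) — does not cross 180°.
Leg 3: -165.097° → -156.803°, shortest Δλ = 8.294° (east) — does not cross 180°.
Leg 4: -156.803° → -130.965°, shortest Δλ = 25.838° (east) — does not cross 180°.
Leg 5: -130.965° → +114.778°, shortest Δλ = -114.257° (west) — crosses 180°.
Leg 6: +114.778° → -23.714°, shortest Δλ = -138.492° (west) — does not cross 180°.
Total crossings: 1.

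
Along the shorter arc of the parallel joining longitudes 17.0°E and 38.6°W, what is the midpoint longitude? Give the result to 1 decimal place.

Signed shortest Δλ from +17.0° to -38.6° is -55.6°.
Midpoint longitude = +17.0° + (-55.6°)/2 = +17.0° − 27.8° = -10.8°.

10.8°W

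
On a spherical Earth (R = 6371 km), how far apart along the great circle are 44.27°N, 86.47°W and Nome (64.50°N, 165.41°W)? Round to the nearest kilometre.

Δλ = -165.41 − -86.47 = -78.94°.
Δφ = 64.50 − 44.27 = 20.23°.
a = sin²(Δφ/2) + cos φ₁ · cos φ₂ · sin²(Δλ/2) = 0.155411.
c = 2·atan2(√a, √(1−a)) = 0.81044 rad → d = 6371·c ≈ 5163.32 km.

5163 km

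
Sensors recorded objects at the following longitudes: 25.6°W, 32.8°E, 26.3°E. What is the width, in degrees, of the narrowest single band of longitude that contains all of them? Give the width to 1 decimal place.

58.4°

Sort the longitudes: -25.6°, +26.3°, +32.8°.
Eastward gaps between consecutive values (wrapping around): 51.9°, 6.5°, 301.6°.
Largest gap = 301.6° ⇒ minimal covering band is its complement: 360° − 301.6° = 58.4°.
Band runs from -25.6° eastward to +32.8°.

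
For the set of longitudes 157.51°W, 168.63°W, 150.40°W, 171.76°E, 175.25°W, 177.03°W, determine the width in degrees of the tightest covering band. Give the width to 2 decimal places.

37.84°

Sort the longitudes: -177.03°, -175.25°, -168.63°, -157.51°, -150.40°, +171.76°.
Eastward gaps between consecutive values (wrapping around): 1.78°, 6.62°, 11.12°, 7.11°, 322.16°, 11.21°.
Largest gap = 322.16° ⇒ minimal covering band is its complement: 360° − 322.16° = 37.84°.
Band runs from +171.76° eastward to -150.40°, crossing the antimeridian.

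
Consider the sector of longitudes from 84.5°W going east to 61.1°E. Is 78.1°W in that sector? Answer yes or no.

Band width going east from -84.5° to +61.1°: ((61.1 − -84.5) mod 360) = 145.6°.
Offset of -78.1° east of the west edge: ((-78.1 − -84.5) mod 360) = 6.4°.
6.4° ≤ 145.6° ⇒ inside.

Yes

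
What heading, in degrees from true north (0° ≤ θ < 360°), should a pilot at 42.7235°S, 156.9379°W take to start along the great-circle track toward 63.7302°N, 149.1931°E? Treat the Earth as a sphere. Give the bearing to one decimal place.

Δλ = 149.1931 − -156.9379 = 306.1310°; wrapped into (−180°, 180°]: -53.8690°.
θ = atan2( sin Δλ · cos φ₂ , cos φ₁ · sin φ₂ − sin φ₁ · cos φ₂ · cos Δλ )
  = atan2(-0.35747, 0.83582) = -23.156° → normalised to [0°, 360°): 336.844°.

336.8°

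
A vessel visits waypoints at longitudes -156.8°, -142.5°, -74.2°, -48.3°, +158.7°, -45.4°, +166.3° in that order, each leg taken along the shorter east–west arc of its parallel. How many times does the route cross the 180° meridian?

Leg 1: -156.8° → -142.5°, shortest Δλ = 14.3° (east) — does not cross 180°.
Leg 2: -142.5° → -74.2°, shortest Δλ = 68.3° (east) — does not cross 180°.
Leg 3: -74.2° → -48.3°, shortest Δλ = 25.9° (east) — does not cross 180°.
Leg 4: -48.3° → +158.7°, shortest Δλ = -153.0° (west) — crosses 180°.
Leg 5: +158.7° → -45.4°, shortest Δλ = 155.9° (east) — crosses 180°.
Leg 6: -45.4° → +166.3°, shortest Δλ = -148.3° (west) — crosses 180°.
Total crossings: 3.

3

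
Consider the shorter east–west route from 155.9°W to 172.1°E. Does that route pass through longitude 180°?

Naïve |172.1 − -155.9| = 328.0° > 180°, so the shorter arc goes the other way round — across 180°.
Signed shortest Δλ = ((172.1 − -155.9 + 180) mod 360) − 180 = -32.0°.
Going west by 32.0° from -155.9° passes through 180° before reaching +172.1°.

Yes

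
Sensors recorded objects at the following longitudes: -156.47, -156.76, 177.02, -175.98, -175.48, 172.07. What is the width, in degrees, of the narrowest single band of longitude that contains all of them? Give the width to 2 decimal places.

Sort the longitudes: -175.98°, -175.48°, -156.76°, -156.47°, +172.07°, +177.02°.
Eastward gaps between consecutive values (wrapping around): 0.50°, 18.72°, 0.29°, 328.54°, 4.95°, 7.00°.
Largest gap = 328.54° ⇒ minimal covering band is its complement: 360° − 328.54° = 31.46°.
Band runs from +172.07° eastward to -156.47°, crossing the antimeridian.

31.46°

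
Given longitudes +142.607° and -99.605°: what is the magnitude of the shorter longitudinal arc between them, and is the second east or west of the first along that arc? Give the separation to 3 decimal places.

117.788° east

Raw difference: -99.605 − 142.607 = -242.212°.
Normalise into (−180°, 180°]: -242.212° + 360° = 117.788°.
Positive ⇒ the second point lies to the east; separation 117.788°.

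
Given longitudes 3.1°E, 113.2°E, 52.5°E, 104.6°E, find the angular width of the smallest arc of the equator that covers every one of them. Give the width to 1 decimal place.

110.1°

Sort the longitudes: +3.1°, +52.5°, +104.6°, +113.2°.
Eastward gaps between consecutive values (wrapping around): 49.4°, 52.1°, 8.6°, 249.9°.
Largest gap = 249.9° ⇒ minimal covering band is its complement: 360° − 249.9° = 110.1°.
Band runs from +3.1° eastward to +113.2°.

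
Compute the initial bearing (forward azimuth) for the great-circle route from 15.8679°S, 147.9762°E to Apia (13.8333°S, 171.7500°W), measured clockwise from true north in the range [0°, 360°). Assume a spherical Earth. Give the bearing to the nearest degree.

93°

Δλ = -171.7500 − 147.9762 = -319.7262°; wrapped into (−180°, 180°]: 40.2738°.
θ = atan2( sin Δλ · cos φ₂ , cos φ₁ · sin φ₂ − sin φ₁ · cos φ₂ · cos Δλ )
  = atan2(0.62769, -0.02743) = 92.502° → normalised to [0°, 360°): 92.502°.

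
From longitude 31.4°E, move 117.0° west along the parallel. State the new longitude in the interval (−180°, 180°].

85.6°W

Start at +31.4°; shift −117.0° → -85.6°.
-85.6° already lies in (−180°, 180°].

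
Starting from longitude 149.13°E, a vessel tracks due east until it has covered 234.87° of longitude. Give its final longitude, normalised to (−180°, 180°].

24.00°E

Start at +149.13°; shift +234.87° → +384.00°.
+384.00° lies outside (−180°, 180°]; subtract 360° → +24.00°.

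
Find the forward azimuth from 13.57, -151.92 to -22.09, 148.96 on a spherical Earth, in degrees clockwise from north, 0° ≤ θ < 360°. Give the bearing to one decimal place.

Δλ = 148.96 − -151.92 = 300.88°; wrapped into (−180°, 180°]: -59.12°.
θ = atan2( sin Δλ · cos φ₂ , cos φ₁ · sin φ₂ − sin φ₁ · cos φ₂ · cos Δλ )
  = atan2(-0.79524, -0.47715) = -120.964° → normalised to [0°, 360°): 239.036°.

239.0°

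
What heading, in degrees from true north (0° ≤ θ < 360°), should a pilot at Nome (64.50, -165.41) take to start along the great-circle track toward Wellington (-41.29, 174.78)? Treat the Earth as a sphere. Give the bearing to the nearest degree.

Δλ = 174.78 − -165.41 = 340.19°; wrapped into (−180°, 180°]: -19.81°.
θ = atan2( sin Δλ · cos φ₂ , cos φ₁ · sin φ₂ − sin φ₁ · cos φ₂ · cos Δλ )
  = atan2(-0.25464, -0.92213) = -164.563° → normalised to [0°, 360°): 195.437°.

195°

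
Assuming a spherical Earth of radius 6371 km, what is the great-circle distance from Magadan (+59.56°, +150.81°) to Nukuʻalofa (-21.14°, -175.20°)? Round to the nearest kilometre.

9492 km

Δλ = -175.20 − 150.81 = -326.01°; wrapped into (−180°, 180°]: 33.99°.
Δφ = -21.14 − 59.56 = -80.70°.
a = sin²(Δφ/2) + cos φ₁ · cos φ₂ · sin²(Δλ/2) = 0.459568.
c = 2·atan2(√a, √(1−a)) = 1.48984 rad → d = 6371·c ≈ 9491.80 km.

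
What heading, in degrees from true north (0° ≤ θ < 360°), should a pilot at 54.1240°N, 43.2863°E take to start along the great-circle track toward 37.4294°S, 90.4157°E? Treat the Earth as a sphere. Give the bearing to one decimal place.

Δλ = 90.4157 − 43.2863 = 47.1294°.
θ = atan2( sin Δλ · cos φ₂ , cos φ₁ · sin φ₂ − sin φ₁ · cos φ₂ · cos Δλ )
  = atan2(0.58199, -0.79395) = 143.757° → normalised to [0°, 360°): 143.757°.

143.8°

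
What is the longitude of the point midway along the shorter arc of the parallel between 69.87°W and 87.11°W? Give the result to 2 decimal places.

78.49°W

Signed shortest Δλ from -69.87° to -87.11° is -17.24°.
Midpoint longitude = -69.87° + (-17.24°)/2 = -69.87° − 8.62° = -78.49°.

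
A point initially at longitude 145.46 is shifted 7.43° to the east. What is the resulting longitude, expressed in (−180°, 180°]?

+152.89°

Start at +145.46°; shift +7.43° → +152.89°.
+152.89° already lies in (−180°, 180°].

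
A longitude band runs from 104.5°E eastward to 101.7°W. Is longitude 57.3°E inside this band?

No

Band width going east from +104.5° to -101.7°: ((-101.7 − 104.5) mod 360) = 153.8°.
Offset of +57.3° east of the west edge: ((57.3 − 104.5) mod 360) = 312.8°.
312.8° > 153.8° ⇒ outside.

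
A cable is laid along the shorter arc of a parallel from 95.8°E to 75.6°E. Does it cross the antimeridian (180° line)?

No

Signed shortest Δλ = ((75.6 − 95.8 + 180) mod 360) − 180 = -20.2°.
Going west by 20.2° from +95.8° reaches +75.6° without touching 180°.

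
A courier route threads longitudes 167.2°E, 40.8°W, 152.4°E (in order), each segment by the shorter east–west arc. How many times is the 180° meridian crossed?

2

Leg 1: +167.2° → -40.8°, shortest Δλ = 152.0° (east) — crosses 180°.
Leg 2: -40.8° → +152.4°, shortest Δλ = -166.8° (west) — crosses 180°.
Total crossings: 2.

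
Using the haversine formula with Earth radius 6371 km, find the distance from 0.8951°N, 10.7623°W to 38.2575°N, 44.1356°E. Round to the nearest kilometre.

Δλ = 44.1356 − -10.7623 = 54.8979°.
Δφ = 38.2575 − 0.8951 = 37.3624°.
a = sin²(Δφ/2) + cos φ₁ · cos φ₂ · sin²(Δλ/2) = 0.269422.
c = 2·atan2(√a, √(1−a)) = 1.09150 rad → d = 6371·c ≈ 6953.94 km.

6954 km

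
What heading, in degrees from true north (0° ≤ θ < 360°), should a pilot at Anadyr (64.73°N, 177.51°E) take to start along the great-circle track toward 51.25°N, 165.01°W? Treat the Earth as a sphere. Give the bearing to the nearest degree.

138°

Δλ = -165.01 − 177.51 = -342.52°; wrapped into (−180°, 180°]: 17.48°.
θ = atan2( sin Δλ · cos φ₂ , cos φ₁ · sin φ₂ − sin φ₁ · cos φ₂ · cos Δλ )
  = atan2(0.18801, -0.20697) = 137.748° → normalised to [0°, 360°): 137.748°.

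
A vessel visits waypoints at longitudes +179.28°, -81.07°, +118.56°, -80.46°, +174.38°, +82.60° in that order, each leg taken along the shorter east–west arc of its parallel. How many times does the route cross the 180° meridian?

Leg 1: +179.28° → -81.07°, shortest Δλ = 99.65° (east) — crosses 180°.
Leg 2: -81.07° → +118.56°, shortest Δλ = -160.37° (west) — crosses 180°.
Leg 3: +118.56° → -80.46°, shortest Δλ = 160.98° (east) — crosses 180°.
Leg 4: -80.46° → +174.38°, shortest Δλ = -105.16° (west) — crosses 180°.
Leg 5: +174.38° → +82.60°, shortest Δλ = -91.78° (west) — does not cross 180°.
Total crossings: 4.

4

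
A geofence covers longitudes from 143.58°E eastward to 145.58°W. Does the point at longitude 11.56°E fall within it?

No

Band width going east from +143.58° to -145.58°: ((-145.58 − 143.58) mod 360) = 70.84°.
Offset of +11.56° east of the west edge: ((11.56 − 143.58) mod 360) = 227.98°.
227.98° > 70.84° ⇒ outside.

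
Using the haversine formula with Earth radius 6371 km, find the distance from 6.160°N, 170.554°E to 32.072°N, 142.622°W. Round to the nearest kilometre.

Δλ = -142.622 − 170.554 = -313.176°; wrapped into (−180°, 180°]: 46.824°.
Δφ = 32.072 − 6.160 = 25.912°.
a = sin²(Δφ/2) + cos φ₁ · cos φ₂ · sin²(Δλ/2) = 0.183278.
c = 2·atan2(√a, √(1−a)) = 0.88480 rad → d = 6371·c ≈ 5637.07 km.

5637 km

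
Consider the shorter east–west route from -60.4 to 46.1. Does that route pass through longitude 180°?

Signed shortest Δλ = ((46.1 − -60.4 + 180) mod 360) − 180 = 106.5°.
Going east by 106.5° from -60.4° reaches +46.1° without touching 180°.

No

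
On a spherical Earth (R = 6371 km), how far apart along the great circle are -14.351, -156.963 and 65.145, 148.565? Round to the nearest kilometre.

9933 km

Δλ = 148.565 − -156.963 = 305.528°; wrapped into (−180°, 180°]: -54.472°.
Δφ = 65.145 − -14.351 = 79.496°.
a = sin²(Δφ/2) + cos φ₁ · cos φ₂ · sin²(Δλ/2) = 0.494137.
c = 2·atan2(√a, √(1−a)) = 1.55907 rad → d = 6371·c ≈ 9932.84 km.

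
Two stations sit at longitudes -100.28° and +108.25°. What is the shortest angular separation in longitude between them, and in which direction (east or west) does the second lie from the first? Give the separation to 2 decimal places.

151.47° west

Raw difference: 108.25 − -100.28 = 208.53°.
Normalise into (−180°, 180°]: 208.53° − 360° = -151.47°.
Negative ⇒ the second point lies to the west; separation 151.47°.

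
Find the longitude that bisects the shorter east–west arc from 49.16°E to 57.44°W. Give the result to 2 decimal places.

Signed shortest Δλ from +49.16° to -57.44° is -106.60°.
Midpoint longitude = +49.16° + (-106.60°)/2 = +49.16° − 53.30° = -4.14°.

4.14°W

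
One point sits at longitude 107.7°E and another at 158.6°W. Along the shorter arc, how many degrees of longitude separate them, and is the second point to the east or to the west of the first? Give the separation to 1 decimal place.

93.7° east

Raw difference: -158.6 − 107.7 = -266.3°.
Normalise into (−180°, 180°]: -266.3° + 360° = 93.7°.
Positive ⇒ the second point lies to the east; separation 93.7°.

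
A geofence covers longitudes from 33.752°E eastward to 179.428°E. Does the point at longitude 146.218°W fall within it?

Band width going east from +33.752° to +179.428°: ((179.428 − 33.752) mod 360) = 145.676°.
Offset of -146.218° east of the west edge: ((-146.218 − 33.752) mod 360) = 180.030°.
180.030° > 145.676° ⇒ outside.

No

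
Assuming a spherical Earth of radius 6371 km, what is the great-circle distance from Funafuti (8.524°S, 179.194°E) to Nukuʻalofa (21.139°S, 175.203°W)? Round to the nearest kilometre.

1526 km

Δλ = -175.203 − 179.194 = -354.397°; wrapped into (−180°, 180°]: 5.603°.
Δφ = -21.139 − -8.524 = -12.615°.
a = sin²(Δφ/2) + cos φ₁ · cos φ₂ · sin²(Δλ/2) = 0.014274.
c = 2·atan2(√a, √(1−a)) = 0.23952 rad → d = 6371·c ≈ 1525.96 km.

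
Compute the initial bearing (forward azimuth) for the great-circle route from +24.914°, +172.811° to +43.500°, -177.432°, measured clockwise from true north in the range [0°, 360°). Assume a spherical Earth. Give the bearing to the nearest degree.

Δλ = -177.432 − 172.811 = -350.243°; wrapped into (−180°, 180°]: 9.757°.
θ = atan2( sin Δλ · cos φ₂ , cos φ₁ · sin φ₂ − sin φ₁ · cos φ₂ · cos Δλ )
  = atan2(0.12293, 0.32315) = 20.827° → normalised to [0°, 360°): 20.827°.

21°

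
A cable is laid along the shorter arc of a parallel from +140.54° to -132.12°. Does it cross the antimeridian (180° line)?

Yes

Naïve |-132.12 − 140.54| = 272.66° > 180°, so the shorter arc goes the other way round — across 180°.
Signed shortest Δλ = ((-132.12 − 140.54 + 180) mod 360) − 180 = 87.34°.
Going east by 87.34° from +140.54° passes through 180° before reaching -132.12°.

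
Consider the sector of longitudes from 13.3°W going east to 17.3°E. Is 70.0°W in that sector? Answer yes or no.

No

Band width going east from -13.3° to +17.3°: ((17.3 − -13.3) mod 360) = 30.6°.
Offset of -70.0° east of the west edge: ((-70.0 − -13.3) mod 360) = 303.3°.
303.3° > 30.6° ⇒ outside.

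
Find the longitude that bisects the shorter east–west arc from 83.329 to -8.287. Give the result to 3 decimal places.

+37.521°

Signed shortest Δλ from +83.329° to -8.287° is -91.616°.
Midpoint longitude = +83.329° + (-91.616°)/2 = +83.329° − 45.808° = +37.521°.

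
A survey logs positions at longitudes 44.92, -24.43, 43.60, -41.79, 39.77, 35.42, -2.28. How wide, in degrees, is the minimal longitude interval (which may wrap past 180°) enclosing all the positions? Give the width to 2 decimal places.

86.71°

Sort the longitudes: -41.79°, -24.43°, -2.28°, +35.42°, +39.77°, +43.60°, +44.92°.
Eastward gaps between consecutive values (wrapping around): 17.36°, 22.15°, 37.70°, 4.35°, 3.83°, 1.32°, 273.29°.
Largest gap = 273.29° ⇒ minimal covering band is its complement: 360° − 273.29° = 86.71°.
Band runs from -41.79° eastward to +44.92°.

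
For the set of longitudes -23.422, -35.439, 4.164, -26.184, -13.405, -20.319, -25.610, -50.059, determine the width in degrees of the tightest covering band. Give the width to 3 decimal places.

54.223°

Sort the longitudes: -50.059°, -35.439°, -26.184°, -25.610°, -23.422°, -20.319°, -13.405°, +4.164°.
Eastward gaps between consecutive values (wrapping around): 14.620°, 9.255°, 0.574°, 2.188°, 3.103°, 6.914°, 17.569°, 305.777°.
Largest gap = 305.777° ⇒ minimal covering band is its complement: 360° − 305.777° = 54.223°.
Band runs from -50.059° eastward to +4.164°.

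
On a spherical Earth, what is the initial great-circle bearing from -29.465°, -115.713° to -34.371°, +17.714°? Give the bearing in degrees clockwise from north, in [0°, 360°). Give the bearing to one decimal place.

Δλ = 17.714 − -115.713 = 133.427°.
θ = atan2( sin Δλ · cos φ₂ , cos φ₁ · sin φ₂ − sin φ₁ · cos φ₂ · cos Δλ )
  = atan2(0.59945, -0.77063) = 142.122° → normalised to [0°, 360°): 142.122°.

142.1°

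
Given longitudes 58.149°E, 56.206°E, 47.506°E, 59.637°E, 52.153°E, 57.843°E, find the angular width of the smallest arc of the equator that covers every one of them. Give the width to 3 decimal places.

Sort the longitudes: +47.506°, +52.153°, +56.206°, +57.843°, +58.149°, +59.637°.
Eastward gaps between consecutive values (wrapping around): 4.647°, 4.053°, 1.637°, 0.306°, 1.488°, 347.869°.
Largest gap = 347.869° ⇒ minimal covering band is its complement: 360° − 347.869° = 12.131°.
Band runs from +47.506° eastward to +59.637°.

12.131°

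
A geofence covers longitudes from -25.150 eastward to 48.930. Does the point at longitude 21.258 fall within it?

Band width going east from -25.150° to +48.930°: ((48.930 − -25.150) mod 360) = 74.080°.
Offset of +21.258° east of the west edge: ((21.258 − -25.150) mod 360) = 46.408°.
46.408° ≤ 74.080° ⇒ inside.

Yes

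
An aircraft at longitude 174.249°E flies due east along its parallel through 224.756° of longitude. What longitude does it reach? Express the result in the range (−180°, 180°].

Start at +174.249°; shift +224.756° → +399.005°.
+399.005° lies outside (−180°, 180°]; subtract 360° → +39.005°.

39.005°E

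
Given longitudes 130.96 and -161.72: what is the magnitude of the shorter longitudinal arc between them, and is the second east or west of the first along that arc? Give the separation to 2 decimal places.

67.32° east

Raw difference: -161.72 − 130.96 = -292.68°.
Normalise into (−180°, 180°]: -292.68° + 360° = 67.32°.
Positive ⇒ the second point lies to the east; separation 67.32°.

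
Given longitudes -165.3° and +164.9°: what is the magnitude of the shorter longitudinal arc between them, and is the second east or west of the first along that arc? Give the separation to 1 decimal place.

29.8° west

Raw difference: 164.9 − -165.3 = 330.2°.
Normalise into (−180°, 180°]: 330.2° − 360° = -29.8°.
Negative ⇒ the second point lies to the west; separation 29.8°.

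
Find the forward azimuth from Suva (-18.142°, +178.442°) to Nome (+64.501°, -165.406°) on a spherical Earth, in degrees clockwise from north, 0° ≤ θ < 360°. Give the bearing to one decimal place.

6.9°

Δλ = -165.406 − 178.442 = -343.848°; wrapped into (−180°, 180°]: 16.152°.
θ = atan2( sin Δλ · cos φ₂ , cos φ₁ · sin φ₂ − sin φ₁ · cos φ₂ · cos Δλ )
  = atan2(0.11976, 0.98648) = 6.922° → normalised to [0°, 360°): 6.922°.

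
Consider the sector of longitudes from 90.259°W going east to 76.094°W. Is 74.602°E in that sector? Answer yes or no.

Band width going east from -90.259° to -76.094°: ((-76.094 − -90.259) mod 360) = 14.165°.
Offset of +74.602° east of the west edge: ((74.602 − -90.259) mod 360) = 164.861°.
164.861° > 14.165° ⇒ outside.

No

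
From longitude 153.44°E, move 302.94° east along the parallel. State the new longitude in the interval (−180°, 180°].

96.38°E

Start at +153.44°; shift +302.94° → +456.38°.
+456.38° lies outside (−180°, 180°]; subtract 360° → +96.38°.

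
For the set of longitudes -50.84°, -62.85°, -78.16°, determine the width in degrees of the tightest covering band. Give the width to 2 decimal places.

Sort the longitudes: -78.16°, -62.85°, -50.84°.
Eastward gaps between consecutive values (wrapping around): 15.31°, 12.01°, 332.68°.
Largest gap = 332.68° ⇒ minimal covering band is its complement: 360° − 332.68° = 27.32°.
Band runs from -78.16° eastward to -50.84°.

27.32°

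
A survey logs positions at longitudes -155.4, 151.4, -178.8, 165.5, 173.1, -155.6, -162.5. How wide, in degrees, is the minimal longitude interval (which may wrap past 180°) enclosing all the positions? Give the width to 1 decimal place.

53.2°

Sort the longitudes: -178.8°, -162.5°, -155.6°, -155.4°, +151.4°, +165.5°, +173.1°.
Eastward gaps between consecutive values (wrapping around): 16.3°, 6.9°, 0.2°, 306.8°, 14.1°, 7.6°, 8.1°.
Largest gap = 306.8° ⇒ minimal covering band is its complement: 360° − 306.8° = 53.2°.
Band runs from +151.4° eastward to -155.4°, crossing the antimeridian.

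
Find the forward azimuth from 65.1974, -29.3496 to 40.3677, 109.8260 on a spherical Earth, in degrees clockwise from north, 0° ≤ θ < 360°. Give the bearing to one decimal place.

Δλ = 109.8260 − -29.3496 = 139.1756°.
θ = atan2( sin Δλ · cos φ₂ , cos φ₁ · sin φ₂ − sin φ₁ · cos φ₂ · cos Δλ )
  = atan2(0.49809, 0.79507) = 32.066° → normalised to [0°, 360°): 32.066°.

32.1°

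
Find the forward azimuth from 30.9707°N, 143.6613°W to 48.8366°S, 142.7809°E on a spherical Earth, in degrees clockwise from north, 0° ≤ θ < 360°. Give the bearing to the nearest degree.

Δλ = 142.7809 − -143.6613 = 286.4422°; wrapped into (−180°, 180°]: -73.5578°.
θ = atan2( sin Δλ · cos φ₂ , cos φ₁ · sin φ₂ − sin φ₁ · cos φ₂ · cos Δλ )
  = atan2(-0.63129, -0.74138) = -139.585° → normalised to [0°, 360°): 220.415°.

220°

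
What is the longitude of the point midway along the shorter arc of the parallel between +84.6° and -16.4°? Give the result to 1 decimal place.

Signed shortest Δλ from +84.6° to -16.4° is -101.0°.
Midpoint longitude = +84.6° + (-101.0°)/2 = +84.6° − 50.5° = +34.1°.

+34.1°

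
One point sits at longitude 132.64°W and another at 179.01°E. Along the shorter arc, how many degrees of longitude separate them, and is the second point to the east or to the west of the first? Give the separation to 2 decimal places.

48.35° west

Raw difference: 179.01 − -132.64 = 311.65°.
Normalise into (−180°, 180°]: 311.65° − 360° = -48.35°.
Negative ⇒ the second point lies to the west; separation 48.35°.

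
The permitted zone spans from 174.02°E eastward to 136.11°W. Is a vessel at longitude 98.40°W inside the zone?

No

Band width going east from +174.02° to -136.11°: ((-136.11 − 174.02) mod 360) = 49.87°.
Offset of -98.40° east of the west edge: ((-98.40 − 174.02) mod 360) = 87.58°.
87.58° > 49.87° ⇒ outside.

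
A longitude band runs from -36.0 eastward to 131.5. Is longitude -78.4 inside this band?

No

Band width going east from -36.0° to +131.5°: ((131.5 − -36.0) mod 360) = 167.5°.
Offset of -78.4° east of the west edge: ((-78.4 − -36.0) mod 360) = 317.6°.
317.6° > 167.5° ⇒ outside.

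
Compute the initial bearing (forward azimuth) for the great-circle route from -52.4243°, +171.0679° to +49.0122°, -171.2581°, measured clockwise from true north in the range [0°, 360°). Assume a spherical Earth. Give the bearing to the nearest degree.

12°

Δλ = -171.2581 − 171.0679 = -342.3260°; wrapped into (−180°, 180°]: 17.6740°.
θ = atan2( sin Δλ · cos φ₂ , cos φ₁ · sin φ₂ − sin φ₁ · cos φ₂ · cos Δλ )
  = atan2(0.19913, 0.95561) = 11.771° → normalised to [0°, 360°): 11.771°.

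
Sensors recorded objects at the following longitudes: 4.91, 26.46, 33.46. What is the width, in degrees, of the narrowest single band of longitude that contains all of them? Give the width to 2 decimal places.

28.55°

Sort the longitudes: +4.91°, +26.46°, +33.46°.
Eastward gaps between consecutive values (wrapping around): 21.55°, 7.00°, 331.45°.
Largest gap = 331.45° ⇒ minimal covering band is its complement: 360° − 331.45° = 28.55°.
Band runs from +4.91° eastward to +33.46°.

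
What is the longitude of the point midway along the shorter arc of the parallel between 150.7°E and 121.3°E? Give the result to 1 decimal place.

Signed shortest Δλ from +150.7° to +121.3° is -29.4°.
Midpoint longitude = +150.7° + (-29.4°)/2 = +150.7° − 14.7° = +136.0°.

136.0°E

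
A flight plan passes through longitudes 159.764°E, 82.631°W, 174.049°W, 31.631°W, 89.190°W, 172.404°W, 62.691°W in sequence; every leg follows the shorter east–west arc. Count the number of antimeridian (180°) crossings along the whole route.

Leg 1: +159.764° → -82.631°, shortest Δλ = 117.605° (east) — crosses 180°.
Leg 2: -82.631° → -174.049°, shortest Δλ = -91.418° (west) — does not cross 180°.
Leg 3: -174.049° → -31.631°, shortest Δλ = 142.418° (east) — does not cross 180°.
Leg 4: -31.631° → -89.190°, shortest Δλ = -57.559° (west) — does not cross 180°.
Leg 5: -89.190° → -172.404°, shortest Δλ = -83.214° (west) — does not cross 180°.
Leg 6: -172.404° → -62.691°, shortest Δλ = 109.713° (east) — does not cross 180°.
Total crossings: 1.

1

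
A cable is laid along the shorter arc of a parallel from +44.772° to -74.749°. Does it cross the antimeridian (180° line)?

Signed shortest Δλ = ((-74.749 − 44.772 + 180) mod 360) − 180 = -119.521°.
Going west by 119.521° from +44.772° reaches -74.749° without touching 180°.

No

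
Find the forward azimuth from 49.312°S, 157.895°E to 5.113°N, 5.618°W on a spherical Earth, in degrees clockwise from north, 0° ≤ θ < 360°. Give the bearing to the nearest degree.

203°

Δλ = -5.618 − 157.895 = -163.513°.
θ = atan2( sin Δλ · cos φ₂ , cos φ₁ · sin φ₂ − sin φ₁ · cos φ₂ · cos Δλ )
  = atan2(-0.28267, -0.66610) = -157.005° → normalised to [0°, 360°): 202.995°.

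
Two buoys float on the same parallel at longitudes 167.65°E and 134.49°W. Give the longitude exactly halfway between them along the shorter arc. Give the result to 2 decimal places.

163.42°W

Signed shortest Δλ from +167.65° to -134.49° is +57.86°.
Midpoint longitude = +167.65° + (+57.86°)/2 = +167.65° + 28.93° = +196.58°.
Normalise into (−180°, 180°]: -163.42°.
(The naïve average (+167.65 + -134.49)/2 = 16.58° is on the wrong side of the globe.)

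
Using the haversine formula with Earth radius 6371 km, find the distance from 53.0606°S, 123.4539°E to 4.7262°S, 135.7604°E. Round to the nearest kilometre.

Δλ = 135.7604 − 123.4539 = 12.3065°.
Δφ = -4.7262 − -53.0606 = 48.3344°.
a = sin²(Δφ/2) + cos φ₁ · cos φ₂ · sin²(Δλ/2) = 0.174490.
c = 2·atan2(√a, √(1−a)) = 0.86187 rad → d = 6371·c ≈ 5490.97 km.

5491 km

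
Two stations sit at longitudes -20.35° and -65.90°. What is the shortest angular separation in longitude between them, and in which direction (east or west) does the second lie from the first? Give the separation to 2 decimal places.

45.55° west

Raw difference: -65.90 − -20.35 = -45.55°.
Normalise into (−180°, 180°]: -45.55° stays -45.55°.
Negative ⇒ the second point lies to the west; separation 45.55°.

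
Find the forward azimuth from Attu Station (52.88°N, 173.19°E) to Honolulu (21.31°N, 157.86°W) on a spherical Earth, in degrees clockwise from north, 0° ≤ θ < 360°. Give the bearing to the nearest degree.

Δλ = -157.86 − 173.19 = -331.05°; wrapped into (−180°, 180°]: 28.95°.
θ = atan2( sin Δλ · cos φ₂ , cos φ₁ · sin φ₂ − sin φ₁ · cos φ₂ · cos Δλ )
  = atan2(0.45095, -0.43071) = 133.685° → normalised to [0°, 360°): 133.685°.

134°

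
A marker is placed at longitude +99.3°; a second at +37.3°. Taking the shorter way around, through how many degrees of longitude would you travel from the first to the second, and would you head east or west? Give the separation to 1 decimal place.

62.0° west

Raw difference: 37.3 − 99.3 = -62.0°.
Normalise into (−180°, 180°]: -62.0° stays -62.0°.
Negative ⇒ the second point lies to the west; separation 62.0°.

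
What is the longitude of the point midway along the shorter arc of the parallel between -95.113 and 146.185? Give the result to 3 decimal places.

Signed shortest Δλ from -95.113° to +146.185° is -118.702°.
Midpoint longitude = -95.113° + (-118.702°)/2 = -95.113° − 59.351° = -154.464°.
(The naïve average (-95.113 + +146.185)/2 = 25.536° is on the wrong side of the globe.)

-154.464°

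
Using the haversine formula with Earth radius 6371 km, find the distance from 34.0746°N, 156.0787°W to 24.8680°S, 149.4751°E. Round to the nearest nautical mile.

Δλ = 149.4751 − -156.0787 = 305.5538°; wrapped into (−180°, 180°]: -54.4462°.
Δφ = -24.8680 − 34.0746 = -58.9426°.
a = sin²(Δφ/2) + cos φ₁ · cos φ₂ · sin²(Δλ/2) = 0.399317.
c = 2·atan2(√a, √(1−a)) = 1.36804 rad → d = 6371·c ≈ 8715.81 km ≈ 4706.16 nmi.

4706 nmi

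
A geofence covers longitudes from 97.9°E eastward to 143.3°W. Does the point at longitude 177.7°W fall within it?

Band width going east from +97.9° to -143.3°: ((-143.3 − 97.9) mod 360) = 118.8°.
Offset of -177.7° east of the west edge: ((-177.7 − 97.9) mod 360) = 84.4°.
84.4° ≤ 118.8° ⇒ inside.

Yes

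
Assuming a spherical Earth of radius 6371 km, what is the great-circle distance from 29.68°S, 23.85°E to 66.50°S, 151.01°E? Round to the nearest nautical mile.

4553 nmi

Δλ = 151.01 − 23.85 = 127.16°.
Δφ = -66.50 − -29.68 = -36.82°.
a = sin²(Δφ/2) + cos φ₁ · cos φ₂ · sin²(Δλ/2) = 0.377587.
c = 2·atan2(√a, √(1−a)) = 1.32346 rad → d = 6371·c ≈ 8431.74 km ≈ 4552.78 nmi.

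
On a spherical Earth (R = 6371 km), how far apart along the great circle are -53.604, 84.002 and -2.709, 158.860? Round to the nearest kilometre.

8771 km

Δλ = 158.860 − 84.002 = 74.858°.
Δφ = -2.709 − -53.604 = 50.895°.
a = sin²(Δφ/2) + cos φ₁ · cos φ₂ · sin²(Δλ/2) = 0.403568.
c = 2·atan2(√a, √(1−a)) = 1.37672 rad → d = 6371·c ≈ 8771.06 km.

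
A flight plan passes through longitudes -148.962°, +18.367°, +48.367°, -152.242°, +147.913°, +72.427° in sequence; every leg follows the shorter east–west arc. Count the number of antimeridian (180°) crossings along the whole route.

2

Leg 1: -148.962° → +18.367°, shortest Δλ = 167.329° (east) — does not cross 180°.
Leg 2: +18.367° → +48.367°, shortest Δλ = 30.0° (east) — does not cross 180°.
Leg 3: +48.367° → -152.242°, shortest Δλ = 159.391° (east) — crosses 180°.
Leg 4: -152.242° → +147.913°, shortest Δλ = -59.845° (west) — crosses 180°.
Leg 5: +147.913° → +72.427°, shortest Δλ = -75.486° (west) — does not cross 180°.
Total crossings: 2.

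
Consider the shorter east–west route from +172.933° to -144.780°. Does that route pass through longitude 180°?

Naïve |-144.780 − 172.933| = 317.713° > 180°, so the shorter arc goes the other way round — across 180°.
Signed shortest Δλ = ((-144.780 − 172.933 + 180) mod 360) − 180 = 42.287°.
Going east by 42.287° from +172.933° passes through 180° before reaching -144.780°.

Yes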